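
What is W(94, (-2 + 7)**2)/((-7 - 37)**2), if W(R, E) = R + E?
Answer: 119/1936 ≈ 0.061467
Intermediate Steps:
W(R, E) = E + R
W(94, (-2 + 7)**2)/((-7 - 37)**2) = ((-2 + 7)**2 + 94)/((-7 - 37)**2) = (5**2 + 94)/((-44)**2) = (25 + 94)/1936 = 119*(1/1936) = 119/1936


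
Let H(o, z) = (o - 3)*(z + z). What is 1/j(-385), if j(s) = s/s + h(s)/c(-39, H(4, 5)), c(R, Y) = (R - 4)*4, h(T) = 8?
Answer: 43/41 ≈ 1.0488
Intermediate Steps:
H(o, z) = 2*z*(-3 + o) (H(o, z) = (-3 + o)*(2*z) = 2*z*(-3 + o))
c(R, Y) = -16 + 4*R (c(R, Y) = (-4 + R)*4 = -16 + 4*R)
j(s) = 41/43 (j(s) = s/s + 8/(-16 + 4*(-39)) = 1 + 8/(-16 - 156) = 1 + 8/(-172) = 1 + 8*(-1/172) = 1 - 2/43 = 41/43)
1/j(-385) = 1/(41/43) = 43/41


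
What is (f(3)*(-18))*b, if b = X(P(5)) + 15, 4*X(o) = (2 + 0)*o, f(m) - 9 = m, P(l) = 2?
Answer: -3456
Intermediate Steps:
f(m) = 9 + m
X(o) = o/2 (X(o) = ((2 + 0)*o)/4 = (2*o)/4 = o/2)
b = 16 (b = (½)*2 + 15 = 1 + 15 = 16)
(f(3)*(-18))*b = ((9 + 3)*(-18))*16 = (12*(-18))*16 = -216*16 = -3456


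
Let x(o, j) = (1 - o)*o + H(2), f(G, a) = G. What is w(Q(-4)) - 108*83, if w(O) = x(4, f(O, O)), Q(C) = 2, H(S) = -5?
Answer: -8981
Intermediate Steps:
x(o, j) = -5 + o*(1 - o) (x(o, j) = (1 - o)*o - 5 = o*(1 - o) - 5 = -5 + o*(1 - o))
w(O) = -17 (w(O) = -5 + 4 - 1*4² = -5 + 4 - 1*16 = -5 + 4 - 16 = -17)
w(Q(-4)) - 108*83 = -17 - 108*83 = -17 - 8964 = -8981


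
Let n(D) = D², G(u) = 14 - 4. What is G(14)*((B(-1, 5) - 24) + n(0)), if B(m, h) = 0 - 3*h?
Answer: -390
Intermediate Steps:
B(m, h) = -3*h (B(m, h) = 0 - 3*h = -3*h)
G(u) = 10
G(14)*((B(-1, 5) - 24) + n(0)) = 10*((-3*5 - 24) + 0²) = 10*((-15 - 24) + 0) = 10*(-39 + 0) = 10*(-39) = -390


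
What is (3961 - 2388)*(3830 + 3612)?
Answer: 11706266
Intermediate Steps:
(3961 - 2388)*(3830 + 3612) = 1573*7442 = 11706266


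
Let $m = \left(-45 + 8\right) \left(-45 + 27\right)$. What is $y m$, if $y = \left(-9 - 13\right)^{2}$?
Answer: $322344$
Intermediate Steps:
$m = 666$ ($m = \left(-37\right) \left(-18\right) = 666$)
$y = 484$ ($y = \left(-22\right)^{2} = 484$)
$y m = 484 \cdot 666 = 322344$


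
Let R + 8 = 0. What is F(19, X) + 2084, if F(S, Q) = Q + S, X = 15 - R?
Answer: 2126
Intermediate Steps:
R = -8 (R = -8 + 0 = -8)
X = 23 (X = 15 - 1*(-8) = 15 + 8 = 23)
F(19, X) + 2084 = (23 + 19) + 2084 = 42 + 2084 = 2126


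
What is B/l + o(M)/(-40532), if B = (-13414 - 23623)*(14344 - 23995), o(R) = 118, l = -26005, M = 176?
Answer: -1034851914491/75288190 ≈ -13745.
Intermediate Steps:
B = 357444087 (B = -37037*(-9651) = 357444087)
B/l + o(M)/(-40532) = 357444087/(-26005) + 118/(-40532) = 357444087*(-1/26005) + 118*(-1/40532) = -51063441/3715 - 59/20266 = -1034851914491/75288190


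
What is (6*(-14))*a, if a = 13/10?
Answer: -546/5 ≈ -109.20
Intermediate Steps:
a = 13/10 (a = 13*(1/10) = 13/10 ≈ 1.3000)
(6*(-14))*a = (6*(-14))*(13/10) = -84*13/10 = -546/5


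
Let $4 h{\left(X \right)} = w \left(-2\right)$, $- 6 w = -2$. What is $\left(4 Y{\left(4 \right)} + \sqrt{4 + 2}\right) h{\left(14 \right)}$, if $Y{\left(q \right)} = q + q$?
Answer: $- \frac{16}{3} - \frac{\sqrt{6}}{6} \approx -5.7416$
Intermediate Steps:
$w = \frac{1}{3}$ ($w = \left(- \frac{1}{6}\right) \left(-2\right) = \frac{1}{3} \approx 0.33333$)
$Y{\left(q \right)} = 2 q$
$h{\left(X \right)} = - \frac{1}{6}$ ($h{\left(X \right)} = \frac{\frac{1}{3} \left(-2\right)}{4} = \frac{1}{4} \left(- \frac{2}{3}\right) = - \frac{1}{6}$)
$\left(4 Y{\left(4 \right)} + \sqrt{4 + 2}\right) h{\left(14 \right)} = \left(4 \cdot 2 \cdot 4 + \sqrt{4 + 2}\right) \left(- \frac{1}{6}\right) = \left(4 \cdot 8 + \sqrt{6}\right) \left(- \frac{1}{6}\right) = \left(32 + \sqrt{6}\right) \left(- \frac{1}{6}\right) = - \frac{16}{3} - \frac{\sqrt{6}}{6}$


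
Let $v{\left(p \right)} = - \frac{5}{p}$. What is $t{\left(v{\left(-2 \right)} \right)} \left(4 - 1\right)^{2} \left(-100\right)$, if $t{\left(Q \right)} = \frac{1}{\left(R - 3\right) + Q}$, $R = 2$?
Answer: $-600$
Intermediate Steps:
$t{\left(Q \right)} = \frac{1}{-1 + Q}$ ($t{\left(Q \right)} = \frac{1}{\left(2 - 3\right) + Q} = \frac{1}{-1 + Q}$)
$t{\left(v{\left(-2 \right)} \right)} \left(4 - 1\right)^{2} \left(-100\right) = \frac{\left(4 - 1\right)^{2}}{-1 - \frac{5}{-2}} \left(-100\right) = \frac{3^{2}}{-1 - - \frac{5}{2}} \left(-100\right) = \frac{1}{-1 + \frac{5}{2}} \cdot 9 \left(-100\right) = \frac{1}{\frac{3}{2}} \cdot 9 \left(-100\right) = \frac{2}{3} \cdot 9 \left(-100\right) = 6 \left(-100\right) = -600$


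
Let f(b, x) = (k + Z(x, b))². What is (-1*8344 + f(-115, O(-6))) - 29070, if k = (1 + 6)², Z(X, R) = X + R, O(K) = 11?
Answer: -34389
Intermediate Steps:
Z(X, R) = R + X
k = 49 (k = 7² = 49)
f(b, x) = (49 + b + x)² (f(b, x) = (49 + (b + x))² = (49 + b + x)²)
(-1*8344 + f(-115, O(-6))) - 29070 = (-1*8344 + (49 - 115 + 11)²) - 29070 = (-8344 + (-55)²) - 29070 = (-8344 + 3025) - 29070 = -5319 - 29070 = -34389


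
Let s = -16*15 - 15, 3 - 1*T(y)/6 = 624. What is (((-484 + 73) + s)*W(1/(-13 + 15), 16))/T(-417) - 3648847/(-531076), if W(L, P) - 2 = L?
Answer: 804435859/109932732 ≈ 7.3175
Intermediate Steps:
W(L, P) = 2 + L
T(y) = -3726 (T(y) = 18 - 6*624 = 18 - 3744 = -3726)
s = -255 (s = -240 - 15 = -255)
(((-484 + 73) + s)*W(1/(-13 + 15), 16))/T(-417) - 3648847/(-531076) = (((-484 + 73) - 255)*(2 + 1/(-13 + 15)))/(-3726) - 3648847/(-531076) = ((-411 - 255)*(2 + 1/2))*(-1/3726) - 3648847*(-1/531076) = -666*(2 + ½)*(-1/3726) + 3648847/531076 = -666*5/2*(-1/3726) + 3648847/531076 = -1665*(-1/3726) + 3648847/531076 = 185/414 + 3648847/531076 = 804435859/109932732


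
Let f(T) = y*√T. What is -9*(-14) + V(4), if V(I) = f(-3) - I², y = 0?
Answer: 110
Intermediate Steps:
f(T) = 0 (f(T) = 0*√T = 0)
V(I) = -I² (V(I) = 0 - I² = -I²)
-9*(-14) + V(4) = -9*(-14) - 1*4² = 126 - 1*16 = 126 - 16 = 110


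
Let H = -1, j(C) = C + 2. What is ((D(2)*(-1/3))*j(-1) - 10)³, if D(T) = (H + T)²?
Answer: -29791/27 ≈ -1103.4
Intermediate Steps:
j(C) = 2 + C
D(T) = (-1 + T)²
((D(2)*(-1/3))*j(-1) - 10)³ = (((-1 + 2)²*(-1/3))*(2 - 1) - 10)³ = ((1²*(-1*⅓))*1 - 10)³ = ((1*(-⅓))*1 - 10)³ = (-⅓*1 - 10)³ = (-⅓ - 10)³ = (-31/3)³ = -29791/27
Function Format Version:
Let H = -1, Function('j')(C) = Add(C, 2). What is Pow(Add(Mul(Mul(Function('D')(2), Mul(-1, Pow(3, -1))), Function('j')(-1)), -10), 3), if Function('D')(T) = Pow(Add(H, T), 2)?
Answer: Rational(-29791, 27) ≈ -1103.4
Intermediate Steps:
Function('j')(C) = Add(2, C)
Function('D')(T) = Pow(Add(-1, T), 2)
Pow(Add(Mul(Mul(Function('D')(2), Mul(-1, Pow(3, -1))), Function('j')(-1)), -10), 3) = Pow(Add(Mul(Mul(Pow(Add(-1, 2), 2), Mul(-1, Pow(3, -1))), Add(2, -1)), -10), 3) = Pow(Add(Mul(Mul(Pow(1, 2), Mul(-1, Rational(1, 3))), 1), -10), 3) = Pow(Add(Mul(Mul(1, Rational(-1, 3)), 1), -10), 3) = Pow(Add(Mul(Rational(-1, 3), 1), -10), 3) = Pow(Add(Rational(-1, 3), -10), 3) = Pow(Rational(-31, 3), 3) = Rational(-29791, 27)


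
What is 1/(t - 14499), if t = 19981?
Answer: 1/5482 ≈ 0.00018242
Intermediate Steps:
1/(t - 14499) = 1/(19981 - 14499) = 1/5482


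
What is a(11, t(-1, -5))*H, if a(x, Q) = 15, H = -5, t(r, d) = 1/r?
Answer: -75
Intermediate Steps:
a(11, t(-1, -5))*H = 15*(-5) = -75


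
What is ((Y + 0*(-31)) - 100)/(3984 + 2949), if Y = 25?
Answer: -25/2311 ≈ -0.010818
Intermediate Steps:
((Y + 0*(-31)) - 100)/(3984 + 2949) = ((25 + 0*(-31)) - 100)/(3984 + 2949) = ((25 + 0) - 100)/6933 = (25 - 100)*(1/6933) = -75*1/6933 = -25/2311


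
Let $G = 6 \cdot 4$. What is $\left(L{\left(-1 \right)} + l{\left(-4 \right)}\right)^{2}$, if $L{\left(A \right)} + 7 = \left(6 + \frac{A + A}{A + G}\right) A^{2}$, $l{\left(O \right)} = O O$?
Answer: $\frac{117649}{529} \approx 222.4$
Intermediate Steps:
$G = 24$
$l{\left(O \right)} = O^{2}$
$L{\left(A \right)} = -7 + A^{2} \left(6 + \frac{2 A}{24 + A}\right)$ ($L{\left(A \right)} = -7 + \left(6 + \frac{A + A}{A + 24}\right) A^{2} = -7 + \left(6 + \frac{2 A}{24 + A}\right) A^{2} = -7 + A^{2} \left(6 + \frac{2 A}{24 + A}\right)$)
$\left(L{\left(-1 \right)} + l{\left(-4 \right)}\right)^{2} = \left(\frac{-168 - -7 + 8 \left(-1\right)^{3} + 144 \left(-1\right)^{2}}{24 - 1} + \left(-4\right)^{2}\right)^{2} = \left(\frac{-168 + 7 + 8 \left(-1\right) + 144 \cdot 1}{23} + 16\right)^{2} = \left(\frac{-168 + 7 - 8 + 144}{23} + 16\right)^{2} = \left(\frac{1}{23} \left(-25\right) + 16\right)^{2} = \left(- \frac{25}{23} + 16\right)^{2} = \left(\frac{343}{23}\right)^{2} = \frac{117649}{529}$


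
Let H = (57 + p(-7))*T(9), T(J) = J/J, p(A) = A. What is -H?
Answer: -50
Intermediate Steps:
T(J) = 1
H = 50 (H = (57 - 7)*1 = 50*1 = 50)
-H = -1*50 = -50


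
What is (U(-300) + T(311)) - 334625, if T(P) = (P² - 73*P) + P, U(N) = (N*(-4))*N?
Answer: -620296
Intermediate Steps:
U(N) = -4*N² (U(N) = (-4*N)*N = -4*N²)
T(P) = P² - 72*P
(U(-300) + T(311)) - 334625 = (-4*(-300)² + 311*(-72 + 311)) - 334625 = (-4*90000 + 311*239) - 334625 = (-360000 + 74329) - 334625 = -285671 - 334625 = -620296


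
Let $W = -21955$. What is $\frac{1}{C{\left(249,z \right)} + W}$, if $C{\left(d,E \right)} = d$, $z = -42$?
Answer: $- \frac{1}{21706} \approx -4.607 \cdot 10^{-5}$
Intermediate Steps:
$\frac{1}{C{\left(249,z \right)} + W} = \frac{1}{249 - 21955} = \frac{1}{-21706} = - \frac{1}{21706}$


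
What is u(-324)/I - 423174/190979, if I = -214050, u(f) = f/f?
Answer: -90580585679/40879054950 ≈ -2.2158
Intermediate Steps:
u(f) = 1
u(-324)/I - 423174/190979 = 1/(-214050) - 423174/190979 = 1*(-1/214050) - 423174*1/190979 = -1/214050 - 423174/190979 = -90580585679/40879054950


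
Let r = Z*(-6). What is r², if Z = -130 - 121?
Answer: 2268036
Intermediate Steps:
Z = -251
r = 1506 (r = -251*(-6) = 1506)
r² = 1506² = 2268036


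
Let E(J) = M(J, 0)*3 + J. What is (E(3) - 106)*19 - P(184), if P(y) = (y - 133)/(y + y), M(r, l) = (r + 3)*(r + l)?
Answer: -342659/368 ≈ -931.14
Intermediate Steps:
M(r, l) = (3 + r)*(l + r)
E(J) = 3*J**2 + 10*J (E(J) = (J**2 + 3*0 + 3*J + 0*J)*3 + J = (J**2 + 0 + 3*J + 0)*3 + J = (J**2 + 3*J)*3 + J = (3*J**2 + 9*J) + J = 3*J**2 + 10*J)
P(y) = (-133 + y)/(2*y) (P(y) = (-133 + y)/((2*y)) = (-133 + y)*(1/(2*y)) = (-133 + y)/(2*y))
(E(3) - 106)*19 - P(184) = (3*(10 + 3*3) - 106)*19 - (-133 + 184)/(2*184) = (3*(10 + 9) - 106)*19 - 51/(2*184) = (3*19 - 106)*19 - 1*51/368 = (57 - 106)*19 - 51/368 = -49*19 - 51/368 = -931 - 51/368 = -342659/368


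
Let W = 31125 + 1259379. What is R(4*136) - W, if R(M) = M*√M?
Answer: -1290504 + 2176*√34 ≈ -1.2778e+6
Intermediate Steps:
W = 1290504
R(M) = M^(3/2)
R(4*136) - W = (4*136)^(3/2) - 1*1290504 = 544^(3/2) - 1290504 = 2176*√34 - 1290504 = -1290504 + 2176*√34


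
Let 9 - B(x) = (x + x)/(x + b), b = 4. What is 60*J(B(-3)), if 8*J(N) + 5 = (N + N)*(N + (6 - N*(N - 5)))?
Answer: -58125/2 ≈ -29063.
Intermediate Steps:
B(x) = 9 - 2*x/(4 + x) (B(x) = 9 - (x + x)/(x + 4) = 9 - 2*x/(4 + x))
J(N) = -5/8 + N*(6 + N - N*(-5 + N))/4 (J(N) = -5/8 + ((N + N)*(N + (6 - N*(N - 5))))/8 = -5/8 + ((2*N)*(N + (6 - N*(-5 + N))))/8 = -5/8 + ((2*N)*(6 + N - N*(-5 + N)))/8 = -5/8 + (2*N*(6 + N - N*(-5 + N)))/8 = -5/8 + N*(6 + N - N*(-5 + N))/4)
60*J(B(-3)) = 60*(-5/8 - (36 + 7*(-3))**3/(4 - 3)**3/4 + 3*((36 + 7*(-3))/(4 - 3))/2 + 3*((36 + 7*(-3))/(4 - 3))**2/2) = 60*(-5/8 - (36 - 21)**3/4 + 3*((36 - 21)/1)/2 + 3*((36 - 21)/1)**2/2) = 60*(-5/8 - (1*15)**3/4 + 3*(1*15)/2 + 3*(1*15)**2/2) = 60*(-5/8 - 1/4*15**3 + (3/2)*15 + (3/2)*15**2) = 60*(-5/8 - 1/4*3375 + 45/2 + (3/2)*225) = 60*(-5/8 - 3375/4 + 45/2 + 675/2) = 60*(-3875/8) = -58125/2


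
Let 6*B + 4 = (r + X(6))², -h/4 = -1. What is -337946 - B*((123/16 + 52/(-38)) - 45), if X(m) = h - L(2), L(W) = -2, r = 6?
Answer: -153691811/456 ≈ -3.3704e+5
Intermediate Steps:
h = 4 (h = -4*(-1) = 4)
X(m) = 6 (X(m) = 4 - 1*(-2) = 4 + 2 = 6)
B = 70/3 (B = -⅔ + (6 + 6)²/6 = -⅔ + (⅙)*12² = -⅔ + (⅙)*144 = -⅔ + 24 = 70/3 ≈ 23.333)
-337946 - B*((123/16 + 52/(-38)) - 45) = -337946 - 70*((123/16 + 52/(-38)) - 45)/3 = -337946 - 70*((123*(1/16) + 52*(-1/38)) - 45)/3 = -337946 - 70*((123/16 - 26/19) - 45)/3 = -337946 - 70*(1921/304 - 45)/3 = -337946 - 70*(-11759)/(3*304) = -337946 - 1*(-411565/456) = -337946 + 411565/456 = -153691811/456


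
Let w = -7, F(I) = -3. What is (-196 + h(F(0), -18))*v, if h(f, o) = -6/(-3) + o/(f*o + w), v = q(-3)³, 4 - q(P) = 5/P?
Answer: -44885168/1269 ≈ -35371.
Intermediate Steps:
q(P) = 4 - 5/P
v = 4913/27 (v = (4 - 5/(-3))³ = (4 - 5*(-⅓))³ = (4 + 5/3)³ = (17/3)³ = 4913/27 ≈ 181.96)
h(f, o) = 2 + o/(-7 + f*o) (h(f, o) = -6/(-3) + o/(f*o - 7) = -6*(-⅓) + o/(-7 + f*o) = 2 + o/(-7 + f*o))
(-196 + h(F(0), -18))*v = (-196 + (-14 - 18 + 2*(-3)*(-18))/(-7 - 3*(-18)))*(4913/27) = (-196 + (-14 - 18 + 108)/(-7 + 54))*(4913/27) = (-196 + 76/47)*(4913/27) = -9136/47*4913/27 = -44885168/1269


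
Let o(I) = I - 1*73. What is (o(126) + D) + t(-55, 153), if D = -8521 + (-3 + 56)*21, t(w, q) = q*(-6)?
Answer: -8273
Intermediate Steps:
o(I) = -73 + I (o(I) = I - 73 = -73 + I)
t(w, q) = -6*q
D = -7408 (D = -8521 + 53*21 = -8521 + 1113 = -7408)
(o(126) + D) + t(-55, 153) = ((-73 + 126) - 7408) - 6*153 = (53 - 7408) - 918 = -7355 - 918 = -8273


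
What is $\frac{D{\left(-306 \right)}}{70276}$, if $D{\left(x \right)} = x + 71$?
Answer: $- \frac{235}{70276} \approx -0.003344$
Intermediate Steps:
$D{\left(x \right)} = 71 + x$
$\frac{D{\left(-306 \right)}}{70276} = \frac{71 - 306}{70276} = \left(-235\right) \frac{1}{70276} = - \frac{235}{70276}$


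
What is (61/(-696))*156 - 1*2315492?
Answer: -134299329/58 ≈ -2.3155e+6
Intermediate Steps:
(61/(-696))*156 - 1*2315492 = (61*(-1/696))*156 - 2315492 = -61/696*156 - 2315492 = -793/58 - 2315492 = -134299329/58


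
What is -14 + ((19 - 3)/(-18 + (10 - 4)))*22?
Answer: -130/3 ≈ -43.333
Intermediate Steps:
-14 + ((19 - 3)/(-18 + (10 - 4)))*22 = -14 + (16/(-18 + 6))*22 = -14 + (16/(-12))*22 = -14 + (16*(-1/12))*22 = -14 - 4/3*22 = -14 - 88/3 = -130/3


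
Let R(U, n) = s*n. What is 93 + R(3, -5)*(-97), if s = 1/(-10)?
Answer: 89/2 ≈ 44.500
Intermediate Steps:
s = -⅒ ≈ -0.10000
R(U, n) = -n/10
93 + R(3, -5)*(-97) = 93 - ⅒*(-5)*(-97) = 93 + (½)*(-97) = 93 - 97/2 = 89/2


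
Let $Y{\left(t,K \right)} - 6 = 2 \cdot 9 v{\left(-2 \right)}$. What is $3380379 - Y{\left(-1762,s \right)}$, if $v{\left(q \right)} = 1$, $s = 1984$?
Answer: $3380355$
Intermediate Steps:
$Y{\left(t,K \right)} = 24$ ($Y{\left(t,K \right)} = 6 + 2 \cdot 9 \cdot 1 = 6 + 18 \cdot 1 = 6 + 18 = 24$)
$3380379 - Y{\left(-1762,s \right)} = 3380379 - 24 = 3380355$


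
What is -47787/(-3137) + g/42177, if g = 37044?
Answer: 710573109/44103083 ≈ 16.112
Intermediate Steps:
-47787/(-3137) + g/42177 = -47787/(-3137) + 37044/42177 = -47787*(-1/3137) + 37044*(1/42177) = 47787/3137 + 12348/14059 = 710573109/44103083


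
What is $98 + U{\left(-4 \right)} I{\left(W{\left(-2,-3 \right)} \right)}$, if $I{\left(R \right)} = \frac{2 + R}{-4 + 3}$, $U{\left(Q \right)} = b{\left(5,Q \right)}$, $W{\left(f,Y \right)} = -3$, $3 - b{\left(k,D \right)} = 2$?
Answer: $99$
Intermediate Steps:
$b{\left(k,D \right)} = 1$ ($b{\left(k,D \right)} = 3 - 2 = 1$)
$U{\left(Q \right)} = 1$
$I{\left(R \right)} = -2 - R$ ($I{\left(R \right)} = \frac{2 + R}{-1} = \left(2 + R\right) \left(-1\right) = -2 - R$)
$98 + U{\left(-4 \right)} I{\left(W{\left(-2,-3 \right)} \right)} = 98 + 1 \left(-2 - -3\right) = 98 + 1 \left(-2 + 3\right) = 98 + 1 \cdot 1 = 98 + 1 = 99$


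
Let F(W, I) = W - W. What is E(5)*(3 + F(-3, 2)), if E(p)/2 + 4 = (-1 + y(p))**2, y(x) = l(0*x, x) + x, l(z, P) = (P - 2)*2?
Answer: 576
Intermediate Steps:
l(z, P) = -4 + 2*P (l(z, P) = (-2 + P)*2 = -4 + 2*P)
F(W, I) = 0
y(x) = -4 + 3*x (y(x) = (-4 + 2*x) + x = -4 + 3*x)
E(p) = -8 + 2*(-5 + 3*p)**2 (E(p) = -8 + 2*(-1 + (-4 + 3*p))**2 = -8 + 2*(-5 + 3*p)**2)
E(5)*(3 + F(-3, 2)) = (-8 + 2*(-5 + 3*5)**2)*(3 + 0) = (-8 + 2*(-5 + 15)**2)*3 = (-8 + 2*10**2)*3 = (-8 + 2*100)*3 = (-8 + 200)*3 = 192*3 = 576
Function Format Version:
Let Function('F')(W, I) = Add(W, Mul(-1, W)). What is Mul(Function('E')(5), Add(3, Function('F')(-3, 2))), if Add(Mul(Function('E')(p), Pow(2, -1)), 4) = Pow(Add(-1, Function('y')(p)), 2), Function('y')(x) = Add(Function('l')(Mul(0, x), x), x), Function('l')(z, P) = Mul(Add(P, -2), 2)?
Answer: 576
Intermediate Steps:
Function('l')(z, P) = Add(-4, Mul(2, P)) (Function('l')(z, P) = Mul(Add(-2, P), 2) = Add(-4, Mul(2, P)))
Function('F')(W, I) = 0
Function('y')(x) = Add(-4, Mul(3, x)) (Function('y')(x) = Add(Add(-4, Mul(2, x)), x) = Add(-4, Mul(3, x)))
Function('E')(p) = Add(-8, Mul(2, Pow(Add(-5, Mul(3, p)), 2))) (Function('E')(p) = Add(-8, Mul(2, Pow(Add(-1, Add(-4, Mul(3, p))), 2))) = Add(-8, Mul(2, Pow(Add(-5, Mul(3, p)), 2))))
Mul(Function('E')(5), Add(3, Function('F')(-3, 2))) = Mul(Add(-8, Mul(2, Pow(Add(-5, Mul(3, 5)), 2))), Add(3, 0)) = Mul(Add(-8, Mul(2, Pow(Add(-5, 15), 2))), 3) = Mul(Add(-8, Mul(2, Pow(10, 2))), 3) = Mul(Add(-8, Mul(2, 100)), 3) = Mul(Add(-8, 200), 3) = Mul(192, 3) = 576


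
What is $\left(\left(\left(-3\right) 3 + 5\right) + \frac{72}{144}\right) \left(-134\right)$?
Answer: $469$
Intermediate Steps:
$\left(\left(\left(-3\right) 3 + 5\right) + \frac{72}{144}\right) \left(-134\right) = \left(\left(-9 + 5\right) + 72 \cdot \frac{1}{144}\right) \left(-134\right) = \left(-4 + \frac{1}{2}\right) \left(-134\right) = \left(- \frac{7}{2}\right) \left(-134\right) = 469$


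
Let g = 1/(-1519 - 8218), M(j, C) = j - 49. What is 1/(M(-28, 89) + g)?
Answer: -9737/749750 ≈ -0.012987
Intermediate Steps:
M(j, C) = -49 + j
g = -1/9737 (g = 1/(-9737) = -1/9737 ≈ -0.00010270)
1/(M(-28, 89) + g) = 1/((-49 - 28) - 1/9737) = 1/(-77 - 1/9737) = 1/(-749750/9737) = -9737/749750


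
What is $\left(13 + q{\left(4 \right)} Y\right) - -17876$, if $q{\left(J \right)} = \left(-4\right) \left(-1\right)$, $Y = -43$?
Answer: $17717$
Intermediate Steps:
$q{\left(J \right)} = 4$
$\left(13 + q{\left(4 \right)} Y\right) - -17876 = \left(13 + 4 \left(-43\right)\right) - -17876 = \left(13 - 172\right) + 17876 = -159 + 17876 = 17717$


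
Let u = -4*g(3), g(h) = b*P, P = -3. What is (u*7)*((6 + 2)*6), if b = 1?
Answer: 4032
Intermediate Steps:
g(h) = -3 (g(h) = 1*(-3) = -3)
u = 12 (u = -4*(-3) = 12)
(u*7)*((6 + 2)*6) = (12*7)*((6 + 2)*6) = 84*(8*6) = 84*48 = 4032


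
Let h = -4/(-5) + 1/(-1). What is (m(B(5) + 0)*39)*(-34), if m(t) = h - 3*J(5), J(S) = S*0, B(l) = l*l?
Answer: 1326/5 ≈ 265.20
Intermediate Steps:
B(l) = l²
h = -⅕ (h = -4*(-⅕) + 1*(-1) = ⅘ - 1 = -⅕ ≈ -0.20000)
J(S) = 0
m(t) = -⅕ (m(t) = -⅕ - 3*0 = -⅕ + 0 = -⅕)
(m(B(5) + 0)*39)*(-34) = -⅕*39*(-34) = -39/5*(-34) = 1326/5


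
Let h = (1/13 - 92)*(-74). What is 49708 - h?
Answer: 557774/13 ≈ 42906.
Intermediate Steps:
h = 88430/13 (h = (1/13 - 92)*(-74) = -1195/13*(-74) = 88430/13 ≈ 6802.3)
49708 - h = 49708 - 1*88430/13 = 49708 - 88430/13 = 557774/13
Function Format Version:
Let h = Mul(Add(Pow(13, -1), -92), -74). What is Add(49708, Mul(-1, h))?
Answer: Rational(557774, 13) ≈ 42906.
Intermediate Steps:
h = Rational(88430, 13) (h = Mul(Add(Rational(1, 13), -92), -74) = Mul(Rational(-1195, 13), -74) = Rational(88430, 13) ≈ 6802.3)
Add(49708, Mul(-1, h)) = Add(49708, Mul(-1, Rational(88430, 13))) = Add(49708, Rational(-88430, 13)) = Rational(557774, 13)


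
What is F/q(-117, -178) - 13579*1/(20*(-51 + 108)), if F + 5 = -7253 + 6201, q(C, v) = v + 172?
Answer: 62417/380 ≈ 164.26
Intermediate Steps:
q(C, v) = 172 + v
F = -1057 (F = -5 + (-7253 + 6201) = -5 - 1052 = -1057)
F/q(-117, -178) - 13579*1/(20*(-51 + 108)) = -1057/(172 - 178) - 13579*1/(20*(-51 + 108)) = -1057/(-6) - 13579/(20*57) = -1057*(-⅙) - 13579/1140 = 1057/6 - 13579*1/1140 = 1057/6 - 13579/1140 = 62417/380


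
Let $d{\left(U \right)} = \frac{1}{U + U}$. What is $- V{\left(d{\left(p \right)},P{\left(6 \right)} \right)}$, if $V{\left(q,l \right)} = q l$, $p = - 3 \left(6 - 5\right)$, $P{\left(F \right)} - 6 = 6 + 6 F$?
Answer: $8$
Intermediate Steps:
$P{\left(F \right)} = 12 + 6 F$ ($P{\left(F \right)} = 6 + \left(6 + 6 F\right) = 12 + 6 F$)
$p = -3$ ($p = \left(-3\right) 1 = -3$)
$d{\left(U \right)} = \frac{1}{2 U}$
$V{\left(q,l \right)} = l q$
$- V{\left(d{\left(p \right)},P{\left(6 \right)} \right)} = - \left(12 + 6 \cdot 6\right) \frac{1}{2 \left(-3\right)} = - \left(12 + 36\right) \frac{1}{2} \left(- \frac{1}{3}\right) = - \frac{48 \left(-1\right)}{6} = \left(-1\right) \left(-8\right) = 8$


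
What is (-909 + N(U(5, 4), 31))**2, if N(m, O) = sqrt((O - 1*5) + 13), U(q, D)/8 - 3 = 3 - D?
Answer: (909 - sqrt(39))**2 ≈ 8.1497e+5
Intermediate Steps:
U(q, D) = 48 - 8*D (U(q, D) = 24 + 8*(3 - D) = 24 + (24 - 8*D) = 48 - 8*D)
N(m, O) = sqrt(8 + O) (N(m, O) = sqrt((O - 5) + 13) = sqrt((-5 + O) + 13) = sqrt(8 + O))
(-909 + N(U(5, 4), 31))**2 = (-909 + sqrt(8 + 31))**2 = (-909 + sqrt(39))**2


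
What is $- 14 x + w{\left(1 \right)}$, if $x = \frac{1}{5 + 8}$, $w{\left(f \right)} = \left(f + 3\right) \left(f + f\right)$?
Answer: $\frac{90}{13} \approx 6.9231$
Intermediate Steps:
$w{\left(f \right)} = 2 f \left(3 + f\right)$ ($w{\left(f \right)} = \left(3 + f\right) 2 f = 2 f \left(3 + f\right)$)
$x = \frac{1}{13} \approx 0.076923$
$- 14 x + w{\left(1 \right)} = \left(-14\right) \frac{1}{13} + 2 \cdot 1 \left(3 + 1\right) = - \frac{14}{13} + 2 \cdot 1 \cdot 4 = - \frac{14}{13} + 8 = \frac{90}{13}$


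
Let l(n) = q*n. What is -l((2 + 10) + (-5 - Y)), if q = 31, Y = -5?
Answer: -372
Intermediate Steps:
l(n) = 31*n
-l((2 + 10) + (-5 - Y)) = -31*((2 + 10) + (-5 - 1*(-5))) = -31*(12 + (-5 + 5)) = -31*(12 + 0) = -31*12 = -1*372 = -372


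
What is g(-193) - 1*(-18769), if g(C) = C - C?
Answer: 18769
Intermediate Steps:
g(C) = 0
g(-193) - 1*(-18769) = 0 - 1*(-18769) = 0 + 18769 = 18769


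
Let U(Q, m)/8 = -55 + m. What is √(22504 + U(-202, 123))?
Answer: 2*√5762 ≈ 151.82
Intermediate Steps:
U(Q, m) = -440 + 8*m (U(Q, m) = 8*(-55 + m) = -440 + 8*m)
√(22504 + U(-202, 123)) = √(22504 + (-440 + 8*123)) = √(22504 + (-440 + 984)) = √(22504 + 544) = √23048 = 2*√5762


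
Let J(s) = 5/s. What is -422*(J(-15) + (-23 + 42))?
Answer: -23632/3 ≈ -7877.3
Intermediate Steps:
-422*(J(-15) + (-23 + 42)) = -422*(5/(-15) + (-23 + 42)) = -422*(5*(-1/15) + 19) = -422*(-⅓ + 19) = -422*56/3 = -23632/3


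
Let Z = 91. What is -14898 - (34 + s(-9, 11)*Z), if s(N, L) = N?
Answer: -14113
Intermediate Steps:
-14898 - (34 + s(-9, 11)*Z) = -14898 - (34 - 9*91) = -14898 - (34 - 819) = -14898 - 1*(-785) = -14898 + 785 = -14113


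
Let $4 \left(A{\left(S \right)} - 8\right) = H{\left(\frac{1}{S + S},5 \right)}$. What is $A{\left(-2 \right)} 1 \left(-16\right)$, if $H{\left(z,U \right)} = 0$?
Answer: $-128$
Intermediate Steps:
$A{\left(S \right)} = 8$ ($A{\left(S \right)} = 8 + \frac{1}{4} \cdot 0 = 8 + 0 = 8$)
$A{\left(-2 \right)} 1 \left(-16\right) = 8 \cdot 1 \left(-16\right) = 8 \left(-16\right) = -128$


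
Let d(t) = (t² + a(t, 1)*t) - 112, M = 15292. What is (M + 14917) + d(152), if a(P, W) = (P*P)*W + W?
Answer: 3565161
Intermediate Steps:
a(P, W) = W + W*P² (a(P, W) = P²*W + W = W*P² + W = W + W*P²)
d(t) = -112 + t² + t*(1 + t²) (d(t) = (t² + (1*(1 + t²))*t) - 112 = (t² + (1 + t²)*t) - 112 = (t² + t*(1 + t²)) - 112 = -112 + t² + t*(1 + t²))
(M + 14917) + d(152) = (15292 + 14917) + (-112 + 152 + 152² + 152³) = 30209 + (-112 + 152 + 23104 + 3511808) = 30209 + 3534952 = 3565161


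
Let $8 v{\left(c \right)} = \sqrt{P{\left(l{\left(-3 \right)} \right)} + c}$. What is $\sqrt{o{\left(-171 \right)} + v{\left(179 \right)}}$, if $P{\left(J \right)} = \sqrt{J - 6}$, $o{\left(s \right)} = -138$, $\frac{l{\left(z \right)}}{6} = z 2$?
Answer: $\frac{\sqrt{-2208 + 2 \sqrt{179 + i \sqrt{42}}}}{4} \approx 0.0012962 + 11.676 i$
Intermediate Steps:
$l{\left(z \right)} = 12 z$ ($l{\left(z \right)} = 6 z 2 = 6 \cdot 2 z = 12 z$)
$P{\left(J \right)} = \sqrt{-6 + J}$
$v{\left(c \right)} = \frac{\sqrt{c + i \sqrt{42}}}{8}$ ($v{\left(c \right)} = \frac{\sqrt{\sqrt{-6 + 12 \left(-3\right)} + c}}{8} = \frac{\sqrt{\sqrt{-6 - 36} + c}}{8} = \frac{\sqrt{\sqrt{-42} + c}}{8} = \frac{\sqrt{i \sqrt{42} + c}}{8} = \frac{\sqrt{c + i \sqrt{42}}}{8}$)
$\sqrt{o{\left(-171 \right)} + v{\left(179 \right)}} = \sqrt{-138 + \frac{\sqrt{179 + i \sqrt{42}}}{8}}$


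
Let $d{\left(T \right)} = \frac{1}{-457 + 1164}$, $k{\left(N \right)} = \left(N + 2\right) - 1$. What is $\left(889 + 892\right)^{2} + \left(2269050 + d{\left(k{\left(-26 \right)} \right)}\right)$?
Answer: $\frac{3846794778}{707} \approx 5.441 \cdot 10^{6}$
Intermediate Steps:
$k{\left(N \right)} = 1 + N$ ($k{\left(N \right)} = \left(2 + N\right) - 1 = 1 + N$)
$d{\left(T \right)} = \frac{1}{707}$
$\left(889 + 892\right)^{2} + \left(2269050 + d{\left(k{\left(-26 \right)} \right)}\right) = \left(889 + 892\right)^{2} + \left(2269050 + \frac{1}{707}\right) = 1781^{2} + \frac{1604218351}{707} = 3171961 + \frac{1604218351}{707} = \frac{3846794778}{707}$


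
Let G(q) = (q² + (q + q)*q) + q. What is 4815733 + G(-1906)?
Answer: 15712335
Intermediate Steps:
G(q) = q + 3*q² (G(q) = (q² + (2*q)*q) + q = (q² + 2*q²) + q = 3*q² + q = q + 3*q²)
4815733 + G(-1906) = 4815733 - 1906*(1 + 3*(-1906)) = 4815733 - 1906*(1 - 5718) = 4815733 - 1906*(-5717) = 4815733 + 10896602 = 15712335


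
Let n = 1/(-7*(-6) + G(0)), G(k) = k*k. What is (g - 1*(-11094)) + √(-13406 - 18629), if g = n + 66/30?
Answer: 2330207/210 + I*√32035 ≈ 11096.0 + 178.98*I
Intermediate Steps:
G(k) = k²
n = 1/42 (n = 1/(-7*(-6) + 0²) = 1/(42 + 0) = 1/42 ≈ 0.023810)
g = 467/210 (g = 1/42 + 66/30 = 1/42 + 66*(1/30) = 1/42 + 11/5 = 467/210 ≈ 2.2238)
(g - 1*(-11094)) + √(-13406 - 18629) = (467/210 - 1*(-11094)) + √(-13406 - 18629) = (467/210 + 11094) + √(-32035) = 2330207/210 + I*√32035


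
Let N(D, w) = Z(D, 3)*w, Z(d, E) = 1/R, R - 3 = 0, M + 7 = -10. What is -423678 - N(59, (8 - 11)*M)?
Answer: -423695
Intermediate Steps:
M = -17 (M = -7 - 10 = -17)
R = 3 (R = 3 + 0 = 3)
Z(d, E) = ⅓ (Z(d, E) = 1/3 = ⅓)
N(D, w) = w/3
-423678 - N(59, (8 - 11)*M) = -423678 - (8 - 11)*(-17)/3 = -423678 - (-3*(-17))/3 = -423678 - 51/3 = -423678 - 1*17 = -423678 - 17 = -423695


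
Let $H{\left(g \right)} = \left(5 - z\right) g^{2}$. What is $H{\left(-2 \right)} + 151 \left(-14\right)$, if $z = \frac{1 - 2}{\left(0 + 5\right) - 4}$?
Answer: $-2090$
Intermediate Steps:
$z = -1$ ($z = - \frac{1}{5 - 4} = - 1^{-1} = \left(-1\right) 1 = -1$)
$H{\left(g \right)} = 6 g^{2}$ ($H{\left(g \right)} = \left(5 - -1\right) g^{2} = \left(5 + 1\right) g^{2} = 6 g^{2}$)
$H{\left(-2 \right)} + 151 \left(-14\right) = 6 \left(-2\right)^{2} + 151 \left(-14\right) = 6 \cdot 4 - 2114 = 24 - 2114 = -2090$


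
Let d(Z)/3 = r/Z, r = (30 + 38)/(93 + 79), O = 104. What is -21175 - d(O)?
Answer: -94694651/4472 ≈ -21175.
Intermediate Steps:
r = 17/43 (r = 68/172 = 68*(1/172) = 17/43 ≈ 0.39535)
d(Z) = 51/(43*Z) (d(Z) = 3*(17/(43*Z)) = 51/(43*Z))
-21175 - d(O) = -21175 - 51/(43*104) = -21175 - 1*51/4472 = -21175 - 51/4472 = -94694651/4472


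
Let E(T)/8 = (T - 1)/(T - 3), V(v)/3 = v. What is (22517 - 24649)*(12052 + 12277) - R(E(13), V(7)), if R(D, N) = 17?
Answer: -51869445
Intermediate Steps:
V(v) = 3*v
E(T) = 8*(-1 + T)/(-3 + T) (E(T) = 8*((T - 1)/(T - 3)) = 8*((-1 + T)/(-3 + T)) = 8*(-1 + T)/(-3 + T))
(22517 - 24649)*(12052 + 12277) - R(E(13), V(7)) = (22517 - 24649)*(12052 + 12277) - 1*17 = -2132*24329 - 17 = -51869428 - 17 = -51869445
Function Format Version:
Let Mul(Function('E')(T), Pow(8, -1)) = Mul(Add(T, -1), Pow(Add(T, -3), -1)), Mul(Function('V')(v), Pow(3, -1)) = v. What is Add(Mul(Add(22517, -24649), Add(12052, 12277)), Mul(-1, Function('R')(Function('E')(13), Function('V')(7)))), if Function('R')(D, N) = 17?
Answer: -51869445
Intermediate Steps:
Function('V')(v) = Mul(3, v)
Function('E')(T) = Mul(8, Pow(Add(-3, T), -1), Add(-1, T)) (Function('E')(T) = Mul(8, Mul(Add(T, -1), Pow(Add(T, -3), -1))) = Mul(8, Mul(Add(-1, T), Pow(Add(-3, T), -1))) = Mul(8, Mul(Pow(Add(-3, T), -1), Add(-1, T))) = Mul(8, Pow(Add(-3, T), -1), Add(-1, T)))
Add(Mul(Add(22517, -24649), Add(12052, 12277)), Mul(-1, Function('R')(Function('E')(13), Function('V')(7)))) = Add(Mul(Add(22517, -24649), Add(12052, 12277)), Mul(-1, 17)) = Add(Mul(-2132, 24329), -17) = Add(-51869428, -17) = -51869445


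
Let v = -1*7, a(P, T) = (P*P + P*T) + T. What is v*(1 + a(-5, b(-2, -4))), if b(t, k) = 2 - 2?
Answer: -182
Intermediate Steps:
b(t, k) = 0
a(P, T) = T + P² + P*T (a(P, T) = (P² + P*T) + T = T + P² + P*T)
v = -7
v*(1 + a(-5, b(-2, -4))) = -7*(1 + (0 + (-5)² - 5*0)) = -7*(1 + (0 + 25 + 0)) = -7*(1 + 25) = -7*26 = -182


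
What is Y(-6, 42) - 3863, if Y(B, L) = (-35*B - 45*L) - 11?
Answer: -5554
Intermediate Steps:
Y(B, L) = -11 - 45*L - 35*B (Y(B, L) = (-45*L - 35*B) - 11 = -11 - 45*L - 35*B)
Y(-6, 42) - 3863 = (-11 - 45*42 - 35*(-6)) - 3863 = (-11 - 1890 + 210) - 3863 = -1691 - 3863 = -5554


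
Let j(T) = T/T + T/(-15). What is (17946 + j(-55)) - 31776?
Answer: -41476/3 ≈ -13825.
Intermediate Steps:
j(T) = 1 - T/15 (j(T) = 1 + T*(-1/15) = 1 - T/15)
(17946 + j(-55)) - 31776 = (17946 + (1 - 1/15*(-55))) - 31776 = (17946 + (1 + 11/3)) - 31776 = (17946 + 14/3) - 31776 = 53852/3 - 31776 = -41476/3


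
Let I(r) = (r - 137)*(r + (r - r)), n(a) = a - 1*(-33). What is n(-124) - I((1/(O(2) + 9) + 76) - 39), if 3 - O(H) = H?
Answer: 361529/100 ≈ 3615.3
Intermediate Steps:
O(H) = 3 - H
n(a) = 33 + a (n(a) = a + 33 = 33 + a)
I(r) = r*(-137 + r) (I(r) = (-137 + r)*(r + 0) = (-137 + r)*r = r*(-137 + r))
n(-124) - I((1/(O(2) + 9) + 76) - 39) = (33 - 124) - ((1/((3 - 1*2) + 9) + 76) - 39)*(-137 + ((1/((3 - 1*2) + 9) + 76) - 39)) = -91 - ((1/((3 - 2) + 9) + 76) - 39)*(-137 + ((1/((3 - 2) + 9) + 76) - 39)) = -91 - ((1/(1 + 9) + 76) - 39)*(-137 + ((1/(1 + 9) + 76) - 39)) = -91 - ((1/10 + 76) - 39)*(-137 + ((1/10 + 76) - 39)) = -91 - ((⅒ + 76) - 39)*(-137 + ((⅒ + 76) - 39)) = -91 - (761/10 - 39)*(-137 + (761/10 - 39)) = -91 - 371*(-137 + 371/10)/10 = -91 - 371*(-999)/(10*10) = -91 - 1*(-370629/100) = -91 + 370629/100 = 361529/100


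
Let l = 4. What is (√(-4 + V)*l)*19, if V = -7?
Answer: 76*I*√11 ≈ 252.06*I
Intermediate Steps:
(√(-4 + V)*l)*19 = (√(-4 - 7)*4)*19 = (√(-11)*4)*19 = ((I*√11)*4)*19 = (4*I*√11)*19 = 76*I*√11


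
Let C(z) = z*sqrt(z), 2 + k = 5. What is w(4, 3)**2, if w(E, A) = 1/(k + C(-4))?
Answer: -55/5329 + 48*I/5329 ≈ -0.010321 + 0.0090073*I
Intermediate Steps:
k = 3 (k = -2 + 5 = 3)
C(z) = z**(3/2)
w(E, A) = (3 + 8*I)/73 (w(E, A) = 1/(3 + (-4)**(3/2)) = 1/(3 - 8*I) = (3 + 8*I)/73)
w(4, 3)**2 = (3/73 + 8*I/73)**2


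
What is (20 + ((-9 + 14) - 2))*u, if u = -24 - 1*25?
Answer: -1127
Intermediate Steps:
u = -49 (u = -24 - 25 = -49)
(20 + ((-9 + 14) - 2))*u = (20 + ((-9 + 14) - 2))*(-49) = (20 + (5 - 2))*(-49) = (20 + 3)*(-49) = 23*(-49) = -1127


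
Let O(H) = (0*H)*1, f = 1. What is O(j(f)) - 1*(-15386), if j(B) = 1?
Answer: 15386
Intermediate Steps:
O(H) = 0 (O(H) = 0*1 = 0)
O(j(f)) - 1*(-15386) = 0 - 1*(-15386) = 0 + 15386 = 15386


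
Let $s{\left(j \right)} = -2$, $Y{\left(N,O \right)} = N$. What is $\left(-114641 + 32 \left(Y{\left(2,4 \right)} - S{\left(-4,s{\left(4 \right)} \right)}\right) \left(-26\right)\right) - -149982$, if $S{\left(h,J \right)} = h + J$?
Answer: $28685$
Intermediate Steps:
$S{\left(h,J \right)} = J + h$
$\left(-114641 + 32 \left(Y{\left(2,4 \right)} - S{\left(-4,s{\left(4 \right)} \right)}\right) \left(-26\right)\right) - -149982 = \left(-114641 + 32 \left(2 - \left(-2 - 4\right)\right) \left(-26\right)\right) - -149982 = \left(-114641 + 32 \left(2 - -6\right) \left(-26\right)\right) + 149982 = \left(-114641 + 32 \left(2 + 6\right) \left(-26\right)\right) + 149982 = \left(-114641 + 32 \cdot 8 \left(-26\right)\right) + 149982 = \left(-114641 + 256 \left(-26\right)\right) + 149982 = \left(-114641 - 6656\right) + 149982 = -121297 + 149982 = 28685$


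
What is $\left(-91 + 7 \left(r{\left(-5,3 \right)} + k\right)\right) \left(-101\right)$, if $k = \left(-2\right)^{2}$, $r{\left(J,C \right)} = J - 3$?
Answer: $12019$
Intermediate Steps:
$r{\left(J,C \right)} = -3 + J$ ($r{\left(J,C \right)} = J - 3 = -3 + J$)
$k = 4$
$\left(-91 + 7 \left(r{\left(-5,3 \right)} + k\right)\right) \left(-101\right) = \left(-91 + 7 \left(\left(-3 - 5\right) + 4\right)\right) \left(-101\right) = \left(-91 + 7 \left(-8 + 4\right)\right) \left(-101\right) = \left(-91 + 7 \left(-4\right)\right) \left(-101\right) = \left(-91 - 28\right) \left(-101\right) = \left(-119\right) \left(-101\right) = 12019$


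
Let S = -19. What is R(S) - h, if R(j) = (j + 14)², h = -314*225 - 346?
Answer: 71021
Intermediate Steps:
h = -70996 (h = -70650 - 346 = -70996)
R(j) = (14 + j)²
R(S) - h = (14 - 19)² - 1*(-70996) = (-5)² + 70996 = 25 + 70996 = 71021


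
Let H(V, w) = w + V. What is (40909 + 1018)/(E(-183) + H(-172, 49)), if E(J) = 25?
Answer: -41927/98 ≈ -427.83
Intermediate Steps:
H(V, w) = V + w
(40909 + 1018)/(E(-183) + H(-172, 49)) = (40909 + 1018)/(25 + (-172 + 49)) = 41927/(25 - 123) = 41927/(-98) = 41927*(-1/98) = -41927/98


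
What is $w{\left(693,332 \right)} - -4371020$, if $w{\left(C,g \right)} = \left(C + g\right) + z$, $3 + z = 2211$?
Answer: $4374253$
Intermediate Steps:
$z = 2208$ ($z = -3 + 2211 = 2208$)
$w{\left(C,g \right)} = 2208 + C + g$ ($w{\left(C,g \right)} = \left(C + g\right) + 2208 = 2208 + C + g$)
$w{\left(693,332 \right)} - -4371020 = \left(2208 + 693 + 332\right) - -4371020 = 3233 + 4371020 = 4374253$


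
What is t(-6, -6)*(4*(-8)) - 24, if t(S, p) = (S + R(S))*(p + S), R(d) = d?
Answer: -4632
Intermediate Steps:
t(S, p) = 2*S*(S + p) (t(S, p) = (S + S)*(p + S) = (2*S)*(S + p) = 2*S*(S + p))
t(-6, -6)*(4*(-8)) - 24 = (2*(-6)*(-6 - 6))*(4*(-8)) - 24 = (2*(-6)*(-12))*(-32) - 24 = 144*(-32) - 24 = -4608 - 24 = -4632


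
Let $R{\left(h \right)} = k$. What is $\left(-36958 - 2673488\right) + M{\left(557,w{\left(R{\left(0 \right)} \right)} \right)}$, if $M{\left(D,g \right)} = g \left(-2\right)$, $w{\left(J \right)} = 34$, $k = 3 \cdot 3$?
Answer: $-2710514$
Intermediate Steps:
$k = 9$
$R{\left(h \right)} = 9$
$M{\left(D,g \right)} = - 2 g$
$\left(-36958 - 2673488\right) + M{\left(557,w{\left(R{\left(0 \right)} \right)} \right)} = \left(-36958 - 2673488\right) - 68 = -2710446 - 68 = -2710514$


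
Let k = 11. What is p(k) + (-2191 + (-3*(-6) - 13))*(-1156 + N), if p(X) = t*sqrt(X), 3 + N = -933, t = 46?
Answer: 4573112 + 46*sqrt(11) ≈ 4.5733e+6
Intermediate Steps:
N = -936 (N = -3 - 933 = -936)
p(X) = 46*sqrt(X)
p(k) + (-2191 + (-3*(-6) - 13))*(-1156 + N) = 46*sqrt(11) + (-2191 + (-3*(-6) - 13))*(-1156 - 936) = 46*sqrt(11) + (-2191 + (18 - 13))*(-2092) = 46*sqrt(11) + (-2191 + 5)*(-2092) = 46*sqrt(11) - 2186*(-2092) = 46*sqrt(11) + 4573112 = 4573112 + 46*sqrt(11)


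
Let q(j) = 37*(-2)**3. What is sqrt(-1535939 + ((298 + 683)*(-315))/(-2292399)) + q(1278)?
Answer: -296 + I*sqrt(99648170963449034)/254711 ≈ -296.0 + 1239.3*I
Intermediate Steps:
q(j) = -296 (q(j) = 37*(-8) = -296)
sqrt(-1535939 + ((298 + 683)*(-315))/(-2292399)) + q(1278) = sqrt(-1535939 + ((298 + 683)*(-315))/(-2292399)) - 296 = sqrt(-1535939 + (981*(-315))*(-1/2292399)) - 296 = sqrt(-1535939 - 309015*(-1/2292399)) - 296 = sqrt(-1535939 + 34335/254711) - 296 = sqrt(-391220524294/254711) - 296 = I*sqrt(99648170963449034)/254711 - 296 = -296 + I*sqrt(99648170963449034)/254711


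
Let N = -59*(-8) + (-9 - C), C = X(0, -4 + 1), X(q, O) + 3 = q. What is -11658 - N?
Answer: -12124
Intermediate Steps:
X(q, O) = -3 + q
C = -3 (C = -3 + 0 = -3)
N = 466 (N = -59*(-8) + (-9 - 1*(-3)) = 472 + (-9 + 3) = 472 - 6 = 466)
-11658 - N = -11658 - 1*466 = -11658 - 466 = -12124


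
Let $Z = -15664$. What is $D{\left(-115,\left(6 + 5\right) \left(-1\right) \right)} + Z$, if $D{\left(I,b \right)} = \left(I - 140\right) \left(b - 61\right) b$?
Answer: $-217624$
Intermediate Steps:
$D{\left(I,b \right)} = b \left(-140 + I\right) \left(-61 + b\right)$ ($D{\left(I,b \right)} = \left(-140 + I\right) \left(-61 + b\right) b = b \left(-140 + I\right) \left(-61 + b\right)$)
$D{\left(-115,\left(6 + 5\right) \left(-1\right) \right)} + Z = \left(6 + 5\right) \left(-1\right) \left(8540 - 140 \left(6 + 5\right) \left(-1\right) - -7015 - 115 \left(6 + 5\right) \left(-1\right)\right) - 15664 = 11 \left(-1\right) \left(8540 - 140 \cdot 11 \left(-1\right) + 7015 - 115 \cdot 11 \left(-1\right)\right) - 15664 = - 11 \left(8540 - -1540 + 7015 - -1265\right) - 15664 = - 11 \left(8540 + 1540 + 7015 + 1265\right) - 15664 = \left(-11\right) 18360 - 15664 = -201960 - 15664 = -217624$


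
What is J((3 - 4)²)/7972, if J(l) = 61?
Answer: 61/7972 ≈ 0.0076518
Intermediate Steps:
J((3 - 4)²)/7972 = 61/7972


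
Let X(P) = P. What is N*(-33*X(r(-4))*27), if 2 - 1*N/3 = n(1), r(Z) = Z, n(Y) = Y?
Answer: 10692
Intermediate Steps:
N = 3 (N = 6 - 3*1 = 6 - 3 = 3)
N*(-33*X(r(-4))*27) = 3*(-33*(-4)*27) = 3*(132*27) = 3*3564 = 10692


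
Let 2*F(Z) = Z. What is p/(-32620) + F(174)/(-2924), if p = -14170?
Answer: 1929757/4769044 ≈ 0.40464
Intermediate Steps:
F(Z) = Z/2
p/(-32620) + F(174)/(-2924) = -14170/(-32620) + ((½)*174)/(-2924) = -14170*(-1/32620) + 87*(-1/2924) = 1417/3262 - 87/2924 = 1929757/4769044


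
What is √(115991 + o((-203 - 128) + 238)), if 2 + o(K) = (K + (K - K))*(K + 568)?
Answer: √71814 ≈ 267.98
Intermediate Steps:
o(K) = -2 + K*(568 + K) (o(K) = -2 + (K + (K - K))*(K + 568) = -2 + (K + 0)*(568 + K) = -2 + K*(568 + K))
√(115991 + o((-203 - 128) + 238)) = √(115991 + (-2 + ((-203 - 128) + 238)² + 568*((-203 - 128) + 238))) = √(115991 + (-2 + (-331 + 238)² + 568*(-331 + 238))) = √(115991 + (-2 + (-93)² + 568*(-93))) = √(115991 + (-2 + 8649 - 52824)) = √(115991 - 44177) = √71814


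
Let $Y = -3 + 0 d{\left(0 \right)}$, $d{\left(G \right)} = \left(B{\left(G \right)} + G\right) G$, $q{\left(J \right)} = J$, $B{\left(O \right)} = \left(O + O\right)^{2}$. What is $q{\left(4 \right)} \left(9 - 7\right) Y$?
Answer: $-24$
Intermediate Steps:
$B{\left(O \right)} = 4 O^{2}$ ($B{\left(O \right)} = \left(2 O\right)^{2} = 4 O^{2}$)
$d{\left(G \right)} = G \left(G + 4 G^{2}\right)$ ($d{\left(G \right)} = \left(4 G^{2} + G\right) G = \left(G + 4 G^{2}\right) G = G \left(G + 4 G^{2}\right)$)
$Y = -3$ ($Y = -3 + 0 \cdot 0^{2} \left(1 + 4 \cdot 0\right) = -3 + 0 \cdot 0 \left(1 + 0\right) = -3 + 0 \cdot 0 \cdot 1 = -3 + 0 \cdot 0 = -3 + 0 = -3$)
$q{\left(4 \right)} \left(9 - 7\right) Y = 4 \left(9 - 7\right) \left(-3\right) = 4 \cdot 2 \left(-3\right) = 8 \left(-3\right) = -24$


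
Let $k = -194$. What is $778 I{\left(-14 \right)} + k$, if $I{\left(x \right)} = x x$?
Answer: $152294$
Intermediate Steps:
$I{\left(x \right)} = x^{2}$
$778 I{\left(-14 \right)} + k = 778 \left(-14\right)^{2} - 194 = 778 \cdot 196 - 194 = 152488 - 194 = 152294$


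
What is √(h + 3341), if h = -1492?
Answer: 43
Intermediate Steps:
√(h + 3341) = √(-1492 + 3341) = √1849 = 43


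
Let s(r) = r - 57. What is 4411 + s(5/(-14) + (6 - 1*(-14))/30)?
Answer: 182881/42 ≈ 4354.3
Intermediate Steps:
s(r) = -57 + r
4411 + s(5/(-14) + (6 - 1*(-14))/30) = 4411 + (-57 + (5/(-14) + (6 - 1*(-14))/30)) = 4411 + (-57 + (5*(-1/14) + (6 + 14)*(1/30))) = 4411 + (-57 + (-5/14 + 20*(1/30))) = 4411 + (-57 + (-5/14 + 2/3)) = 4411 + (-57 + 13/42) = 4411 - 2381/42 = 182881/42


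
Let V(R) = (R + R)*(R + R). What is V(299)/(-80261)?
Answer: -357604/80261 ≈ -4.4555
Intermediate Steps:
V(R) = 4*R**2 (V(R) = (2*R)*(2*R) = 4*R**2)
V(299)/(-80261) = (4*299**2)/(-80261) = (4*89401)*(-1/80261) = 357604*(-1/80261) = -357604/80261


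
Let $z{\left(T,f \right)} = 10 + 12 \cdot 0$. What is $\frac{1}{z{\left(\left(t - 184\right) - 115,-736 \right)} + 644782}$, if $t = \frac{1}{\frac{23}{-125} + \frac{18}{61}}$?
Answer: $\frac{1}{644792} \approx 1.5509 \cdot 10^{-6}$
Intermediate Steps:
$t = \frac{7625}{847}$ ($t = \frac{1}{23 \left(- \frac{1}{125}\right) + 18 \cdot \frac{1}{61}} = \frac{1}{- \frac{23}{125} + \frac{18}{61}} = \frac{1}{\frac{847}{7625}} = \frac{7625}{847} \approx 9.0024$)
$z{\left(T,f \right)} = 10$ ($z{\left(T,f \right)} = 10 + 0 = 10$)
$\frac{1}{z{\left(\left(t - 184\right) - 115,-736 \right)} + 644782} = \frac{1}{10 + 644782} = \frac{1}{644792}$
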